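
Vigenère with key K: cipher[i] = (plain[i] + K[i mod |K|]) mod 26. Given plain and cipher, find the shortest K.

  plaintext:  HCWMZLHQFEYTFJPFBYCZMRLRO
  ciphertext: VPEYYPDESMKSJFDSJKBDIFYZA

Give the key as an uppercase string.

  i= 0: V-H = 14 → O
  i= 1: P-C = 13 → N
  i= 2: E-W =  8 → I
  i= 3: Y-M = 12 → M
  i= 4: Y-Z = 25 → Z
  i= 5: P-L =  4 → E
  i= 6: D-H = 22 → W
  i= 7: E-Q = 14 → O
  i= 8: S-F = 13 → N
  i= 9: M-E =  8 → I
  i=10: K-Y = 12 → M
  i=11: S-T = 25 → Z
  i=12: J-F =  4 → E
  i=13: F-J = 22 → W
  i=14: D-P = 14 → O
  i=15: S-F = 13 → N
  i=16: J-B =  8 → I
  i=17: K-Y = 12 → M
  i=18: B-C = 25 → Z
  i=19: D-Z =  4 → E
  i=20: I-M = 22 → W
  i=21: F-R = 14 → O
  i=22: Y-L = 13 → N
  i=23: Z-R =  8 → I
  i=24: A-O = 12 → M
  shifts repeat with period 7: ONIMZEW

ONIMZEW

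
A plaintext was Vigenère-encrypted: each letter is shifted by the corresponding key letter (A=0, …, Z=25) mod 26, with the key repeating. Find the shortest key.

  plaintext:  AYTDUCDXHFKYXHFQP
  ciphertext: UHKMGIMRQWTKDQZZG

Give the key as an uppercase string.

UJRJMGJ

  i= 0: U-A = 20 → U
  i= 1: H-Y =  9 → J
  i= 2: K-T = 17 → R
  i= 3: M-D =  9 → J
  i= 4: G-U = 12 → M
  i= 5: I-C =  6 → G
  i= 6: M-D =  9 → J
  i= 7: R-X = 20 → U
  i= 8: Q-H =  9 → J
  i= 9: W-F = 17 → R
  i=10: T-K =  9 → J
  i=11: K-Y = 12 → M
  i=12: D-X =  6 → G
  i=13: Q-H =  9 → J
  i=14: Z-F = 20 → U
  i=15: Z-Q =  9 → J
  i=16: G-P = 17 → R
  shifts repeat with period 7: UJRJMGJ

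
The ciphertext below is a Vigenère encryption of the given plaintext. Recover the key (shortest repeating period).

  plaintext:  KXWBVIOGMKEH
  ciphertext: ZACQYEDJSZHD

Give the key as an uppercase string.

  i= 0: Z-K = 15 → P
  i= 1: A-X =  3 → D
  i= 2: C-W =  6 → G
  i= 3: Q-B = 15 → P
  i= 4: Y-V =  3 → D
  i= 5: E-I = 22 → W
  i= 6: D-O = 15 → P
  i= 7: J-G =  3 → D
  i= 8: S-M =  6 → G
  i= 9: Z-K = 15 → P
  i=10: H-E =  3 → D
  i=11: D-H = 22 → W
  shifts repeat with period 6: PDGPDW

PDGPDW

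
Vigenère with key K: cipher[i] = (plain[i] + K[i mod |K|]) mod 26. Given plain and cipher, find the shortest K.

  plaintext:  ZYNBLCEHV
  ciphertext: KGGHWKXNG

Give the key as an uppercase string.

  i= 0: K-Z = 11 → L
  i= 1: G-Y =  8 → I
  i= 2: G-N = 19 → T
  i= 3: H-B =  6 → G
  i= 4: W-L = 11 → L
  i= 5: K-C =  8 → I
  i= 6: X-E = 19 → T
  i= 7: N-H =  6 → G
  i= 8: G-V = 11 → L
  shifts repeat with period 4: LITG

LITG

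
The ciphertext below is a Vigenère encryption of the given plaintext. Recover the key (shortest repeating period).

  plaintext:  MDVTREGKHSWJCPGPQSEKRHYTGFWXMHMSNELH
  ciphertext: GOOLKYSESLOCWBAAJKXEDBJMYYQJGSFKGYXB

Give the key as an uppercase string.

ULTSTUM

  i= 0: G-M = 20 → U
  i= 1: O-D = 11 → L
  i= 2: O-V = 19 → T
  i= 3: L-T = 18 → S
  i= 4: K-R = 19 → T
  i= 5: Y-E = 20 → U
  i= 6: S-G = 12 → M
  i= 7: E-K = 20 → U
  i= 8: S-H = 11 → L
  i= 9: L-S = 19 → T
  i=10: O-W = 18 → S
  i=11: C-J = 19 → T
  i=12: W-C = 20 → U
  i=13: B-P = 12 → M
  i=14: A-G = 20 → U
  i=15: A-P = 11 → L
  i=16: J-Q = 19 → T
  i=17: K-S = 18 → S
  i=18: X-E = 19 → T
  i=19: E-K = 20 → U
  i=20: D-R = 12 → M
  i=21: B-H = 20 → U
  i=22: J-Y = 11 → L
  i=23: M-T = 19 → T
  i=24: Y-G = 18 → S
  i=25: Y-F = 19 → T
  i=26: Q-W = 20 → U
  i=27: J-X = 12 → M
  i=28: G-M = 20 → U
  i=29: S-H = 11 → L
  i=30: F-M = 19 → T
  i=31: K-S = 18 → S
  i=32: G-N = 19 → T
  i=33: Y-E = 20 → U
  i=34: X-L = 12 → M
  i=35: B-H = 20 → U
  shifts repeat with period 7: ULTSTUM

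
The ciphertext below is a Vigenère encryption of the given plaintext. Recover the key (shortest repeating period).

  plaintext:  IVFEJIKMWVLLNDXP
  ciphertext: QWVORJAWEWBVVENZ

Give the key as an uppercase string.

IBQK

  i= 0: Q-I =  8 → I
  i= 1: W-V =  1 → B
  i= 2: V-F = 16 → Q
  i= 3: O-E = 10 → K
  i= 4: R-J =  8 → I
  i= 5: J-I =  1 → B
  i= 6: A-K = 16 → Q
  i= 7: W-M = 10 → K
  i= 8: E-W =  8 → I
  i= 9: W-V =  1 → B
  i=10: B-L = 16 → Q
  i=11: V-L = 10 → K
  i=12: V-N =  8 → I
  i=13: E-D =  1 → B
  i=14: N-X = 16 → Q
  i=15: Z-P = 10 → K
  shifts repeat with period 4: IBQK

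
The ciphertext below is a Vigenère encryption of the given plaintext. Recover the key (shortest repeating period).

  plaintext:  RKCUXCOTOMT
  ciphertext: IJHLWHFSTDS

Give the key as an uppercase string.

RZF

  i= 0: I-R = 17 → R
  i= 1: J-K = 25 → Z
  i= 2: H-C =  5 → F
  i= 3: L-U = 17 → R
  i= 4: W-X = 25 → Z
  i= 5: H-C =  5 → F
  i= 6: F-O = 17 → R
  i= 7: S-T = 25 → Z
  i= 8: T-O =  5 → F
  i= 9: D-M = 17 → R
  i=10: S-T = 25 → Z
  shifts repeat with period 3: RZF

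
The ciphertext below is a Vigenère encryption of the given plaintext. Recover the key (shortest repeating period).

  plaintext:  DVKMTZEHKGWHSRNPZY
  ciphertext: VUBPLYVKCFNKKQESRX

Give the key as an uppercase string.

SZRD

  i= 0: V-D = 18 → S
  i= 1: U-V = 25 → Z
  i= 2: B-K = 17 → R
  i= 3: P-M =  3 → D
  i= 4: L-T = 18 → S
  i= 5: Y-Z = 25 → Z
  i= 6: V-E = 17 → R
  i= 7: K-H =  3 → D
  i= 8: C-K = 18 → S
  i= 9: F-G = 25 → Z
  i=10: N-W = 17 → R
  i=11: K-H =  3 → D
  i=12: K-S = 18 → S
  i=13: Q-R = 25 → Z
  i=14: E-N = 17 → R
  i=15: S-P =  3 → D
  i=16: R-Z = 18 → S
  i=17: X-Y = 25 → Z
  shifts repeat with period 4: SZRD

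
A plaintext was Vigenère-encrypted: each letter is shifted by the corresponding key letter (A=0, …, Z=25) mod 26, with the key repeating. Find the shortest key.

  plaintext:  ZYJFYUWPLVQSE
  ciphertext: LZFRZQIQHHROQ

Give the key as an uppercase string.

  i= 0: L-Z = 12 → M
  i= 1: Z-Y =  1 → B
  i= 2: F-J = 22 → W
  i= 3: R-F = 12 → M
  i= 4: Z-Y =  1 → B
  i= 5: Q-U = 22 → W
  i= 6: I-W = 12 → M
  i= 7: Q-P =  1 → B
  i= 8: H-L = 22 → W
  i= 9: H-V = 12 → M
  i=10: R-Q =  1 → B
  i=11: O-S = 22 → W
  i=12: Q-E = 12 → M
  shifts repeat with period 3: MBW

MBW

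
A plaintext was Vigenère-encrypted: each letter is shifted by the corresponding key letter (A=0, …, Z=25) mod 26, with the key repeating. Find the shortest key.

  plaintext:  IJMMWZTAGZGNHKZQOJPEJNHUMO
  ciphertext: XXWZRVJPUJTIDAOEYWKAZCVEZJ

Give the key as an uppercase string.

POKNVWQ

  i= 0: X-I = 15 → P
  i= 1: X-J = 14 → O
  i= 2: W-M = 10 → K
  i= 3: Z-M = 13 → N
  i= 4: R-W = 21 → V
  i= 5: V-Z = 22 → W
  i= 6: J-T = 16 → Q
  i= 7: P-A = 15 → P
  i= 8: U-G = 14 → O
  i= 9: J-Z = 10 → K
  i=10: T-G = 13 → N
  i=11: I-N = 21 → V
  i=12: D-H = 22 → W
  i=13: A-K = 16 → Q
  i=14: O-Z = 15 → P
  i=15: E-Q = 14 → O
  i=16: Y-O = 10 → K
  i=17: W-J = 13 → N
  i=18: K-P = 21 → V
  i=19: A-E = 22 → W
  i=20: Z-J = 16 → Q
  i=21: C-N = 15 → P
  i=22: V-H = 14 → O
  i=23: E-U = 10 → K
  i=24: Z-M = 13 → N
  i=25: J-O = 21 → V
  shifts repeat with period 7: POKNVWQ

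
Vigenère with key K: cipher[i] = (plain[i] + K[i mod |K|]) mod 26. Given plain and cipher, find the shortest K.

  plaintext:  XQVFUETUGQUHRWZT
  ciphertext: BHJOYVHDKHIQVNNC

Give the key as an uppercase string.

EROJ

  i= 0: B-X =  4 → E
  i= 1: H-Q = 17 → R
  i= 2: J-V = 14 → O
  i= 3: O-F =  9 → J
  i= 4: Y-U =  4 → E
  i= 5: V-E = 17 → R
  i= 6: H-T = 14 → O
  i= 7: D-U =  9 → J
  i= 8: K-G =  4 → E
  i= 9: H-Q = 17 → R
  i=10: I-U = 14 → O
  i=11: Q-H =  9 → J
  i=12: V-R =  4 → E
  i=13: N-W = 17 → R
  i=14: N-Z = 14 → O
  i=15: C-T =  9 → J
  shifts repeat with period 4: EROJ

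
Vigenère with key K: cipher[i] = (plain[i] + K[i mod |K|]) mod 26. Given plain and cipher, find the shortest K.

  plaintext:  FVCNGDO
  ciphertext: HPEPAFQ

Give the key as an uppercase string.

CUC

  i= 0: H-F =  2 → C
  i= 1: P-V = 20 → U
  i= 2: E-C =  2 → C
  i= 3: P-N =  2 → C
  i= 4: A-G = 20 → U
  i= 5: F-D =  2 → C
  i= 6: Q-O =  2 → C
  shifts repeat with period 3: CUC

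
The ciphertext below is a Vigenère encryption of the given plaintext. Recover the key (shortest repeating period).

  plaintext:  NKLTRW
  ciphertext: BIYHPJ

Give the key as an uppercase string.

OYN

  i= 0: B-N = 14 → O
  i= 1: I-K = 24 → Y
  i= 2: Y-L = 13 → N
  i= 3: H-T = 14 → O
  i= 4: P-R = 24 → Y
  i= 5: J-W = 13 → N
  shifts repeat with period 3: OYN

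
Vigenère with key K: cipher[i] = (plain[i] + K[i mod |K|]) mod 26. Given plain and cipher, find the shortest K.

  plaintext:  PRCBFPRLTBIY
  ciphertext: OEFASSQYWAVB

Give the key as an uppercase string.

  i= 0: O-P = 25 → Z
  i= 1: E-R = 13 → N
  i= 2: F-C =  3 → D
  i= 3: A-B = 25 → Z
  i= 4: S-F = 13 → N
  i= 5: S-P =  3 → D
  i= 6: Q-R = 25 → Z
  i= 7: Y-L = 13 → N
  i= 8: W-T =  3 → D
  i= 9: A-B = 25 → Z
  i=10: V-I = 13 → N
  i=11: B-Y =  3 → D
  shifts repeat with period 3: ZND

ZND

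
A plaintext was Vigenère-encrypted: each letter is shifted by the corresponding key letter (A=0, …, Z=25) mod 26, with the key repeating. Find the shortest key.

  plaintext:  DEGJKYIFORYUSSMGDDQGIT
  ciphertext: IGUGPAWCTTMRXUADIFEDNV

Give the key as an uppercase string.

FCOX

  i= 0: I-D =  5 → F
  i= 1: G-E =  2 → C
  i= 2: U-G = 14 → O
  i= 3: G-J = 23 → X
  i= 4: P-K =  5 → F
  i= 5: A-Y =  2 → C
  i= 6: W-I = 14 → O
  i= 7: C-F = 23 → X
  i= 8: T-O =  5 → F
  i= 9: T-R =  2 → C
  i=10: M-Y = 14 → O
  i=11: R-U = 23 → X
  i=12: X-S =  5 → F
  i=13: U-S =  2 → C
  i=14: A-M = 14 → O
  i=15: D-G = 23 → X
  i=16: I-D =  5 → F
  i=17: F-D =  2 → C
  i=18: E-Q = 14 → O
  i=19: D-G = 23 → X
  i=20: N-I =  5 → F
  i=21: V-T =  2 → C
  shifts repeat with period 4: FCOX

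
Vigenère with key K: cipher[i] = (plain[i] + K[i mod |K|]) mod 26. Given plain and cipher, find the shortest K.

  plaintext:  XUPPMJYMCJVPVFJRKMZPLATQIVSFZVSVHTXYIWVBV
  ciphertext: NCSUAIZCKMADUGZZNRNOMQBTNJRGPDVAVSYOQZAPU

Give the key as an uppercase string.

  i= 0: N-X = 16 → Q
  i= 1: C-U =  8 → I
  i= 2: S-P =  3 → D
  i= 3: U-P =  5 → F
  i= 4: A-M = 14 → O
  i= 5: I-J = 25 → Z
  i= 6: Z-Y =  1 → B
  i= 7: C-M = 16 → Q
  i= 8: K-C =  8 → I
  i= 9: M-J =  3 → D
  i=10: A-V =  5 → F
  i=11: D-P = 14 → O
  i=12: U-V = 25 → Z
  i=13: G-F =  1 → B
  i=14: Z-J = 16 → Q
  i=15: Z-R =  8 → I
  i=16: N-K =  3 → D
  i=17: R-M =  5 → F
  i=18: N-Z = 14 → O
  i=19: O-P = 25 → Z
  i=20: M-L =  1 → B
  i=21: Q-A = 16 → Q
  i=22: B-T =  8 → I
  i=23: T-Q =  3 → D
  i=24: N-I =  5 → F
  i=25: J-V = 14 → O
  i=26: R-S = 25 → Z
  i=27: G-F =  1 → B
  i=28: P-Z = 16 → Q
  i=29: D-V =  8 → I
  i=30: V-S =  3 → D
  i=31: A-V =  5 → F
  i=32: V-H = 14 → O
  i=33: S-T = 25 → Z
  i=34: Y-X =  1 → B
  i=35: O-Y = 16 → Q
  i=36: Q-I =  8 → I
  i=37: Z-W =  3 → D
  i=38: A-V =  5 → F
  i=39: P-B = 14 → O
  i=40: U-V = 25 → Z
  shifts repeat with period 7: QIDFOZB

QIDFOZB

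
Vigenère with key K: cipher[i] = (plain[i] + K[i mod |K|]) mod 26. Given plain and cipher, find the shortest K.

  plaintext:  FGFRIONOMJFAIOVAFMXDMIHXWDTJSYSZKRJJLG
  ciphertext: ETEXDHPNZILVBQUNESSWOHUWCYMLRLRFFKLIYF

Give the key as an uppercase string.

  i= 0: E-F = 25 → Z
  i= 1: T-G = 13 → N
  i= 2: E-F = 25 → Z
  i= 3: X-R =  6 → G
  i= 4: D-I = 21 → V
  i= 5: H-O = 19 → T
  i= 6: P-N =  2 → C
  i= 7: N-O = 25 → Z
  i= 8: Z-M = 13 → N
  i= 9: I-J = 25 → Z
  i=10: L-F =  6 → G
  i=11: V-A = 21 → V
  i=12: B-I = 19 → T
  i=13: Q-O =  2 → C
  i=14: U-V = 25 → Z
  i=15: N-A = 13 → N
  i=16: E-F = 25 → Z
  i=17: S-M =  6 → G
  i=18: S-X = 21 → V
  i=19: W-D = 19 → T
  i=20: O-M =  2 → C
  i=21: H-I = 25 → Z
  i=22: U-H = 13 → N
  i=23: W-X = 25 → Z
  i=24: C-W =  6 → G
  i=25: Y-D = 21 → V
  i=26: M-T = 19 → T
  i=27: L-J =  2 → C
  i=28: R-S = 25 → Z
  i=29: L-Y = 13 → N
  i=30: R-S = 25 → Z
  i=31: F-Z =  6 → G
  i=32: F-K = 21 → V
  i=33: K-R = 19 → T
  i=34: L-J =  2 → C
  i=35: I-J = 25 → Z
  i=36: Y-L = 13 → N
  i=37: F-G = 25 → Z
  shifts repeat with period 7: ZNZGVTC

ZNZGVTC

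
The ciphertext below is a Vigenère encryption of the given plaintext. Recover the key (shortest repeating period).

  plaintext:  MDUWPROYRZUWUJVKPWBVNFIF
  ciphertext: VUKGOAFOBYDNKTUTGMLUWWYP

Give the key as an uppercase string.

JRQKZ

  i= 0: V-M =  9 → J
  i= 1: U-D = 17 → R
  i= 2: K-U = 16 → Q
  i= 3: G-W = 10 → K
  i= 4: O-P = 25 → Z
  i= 5: A-R =  9 → J
  i= 6: F-O = 17 → R
  i= 7: O-Y = 16 → Q
  i= 8: B-R = 10 → K
  i= 9: Y-Z = 25 → Z
  i=10: D-U =  9 → J
  i=11: N-W = 17 → R
  i=12: K-U = 16 → Q
  i=13: T-J = 10 → K
  i=14: U-V = 25 → Z
  i=15: T-K =  9 → J
  i=16: G-P = 17 → R
  i=17: M-W = 16 → Q
  i=18: L-B = 10 → K
  i=19: U-V = 25 → Z
  i=20: W-N =  9 → J
  i=21: W-F = 17 → R
  i=22: Y-I = 16 → Q
  i=23: P-F = 10 → K
  shifts repeat with period 5: JRQKZ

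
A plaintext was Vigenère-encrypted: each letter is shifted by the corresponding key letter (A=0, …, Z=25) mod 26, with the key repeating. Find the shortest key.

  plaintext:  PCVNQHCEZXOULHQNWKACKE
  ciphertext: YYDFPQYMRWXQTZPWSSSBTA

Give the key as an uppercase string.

JWISZ

  i= 0: Y-P =  9 → J
  i= 1: Y-C = 22 → W
  i= 2: D-V =  8 → I
  i= 3: F-N = 18 → S
  i= 4: P-Q = 25 → Z
  i= 5: Q-H =  9 → J
  i= 6: Y-C = 22 → W
  i= 7: M-E =  8 → I
  i= 8: R-Z = 18 → S
  i= 9: W-X = 25 → Z
  i=10: X-O =  9 → J
  i=11: Q-U = 22 → W
  i=12: T-L =  8 → I
  i=13: Z-H = 18 → S
  i=14: P-Q = 25 → Z
  i=15: W-N =  9 → J
  i=16: S-W = 22 → W
  i=17: S-K =  8 → I
  i=18: S-A = 18 → S
  i=19: B-C = 25 → Z
  i=20: T-K =  9 → J
  i=21: A-E = 22 → W
  shifts repeat with period 5: JWISZ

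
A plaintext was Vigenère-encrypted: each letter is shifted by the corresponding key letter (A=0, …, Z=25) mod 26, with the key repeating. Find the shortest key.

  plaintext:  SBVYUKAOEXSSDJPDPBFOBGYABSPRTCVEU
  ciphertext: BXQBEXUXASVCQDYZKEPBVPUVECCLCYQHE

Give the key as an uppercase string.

JWVDKNU

  i= 0: B-S =  9 → J
  i= 1: X-B = 22 → W
  i= 2: Q-V = 21 → V
  i= 3: B-Y =  3 → D
  i= 4: E-U = 10 → K
  i= 5: X-K = 13 → N
  i= 6: U-A = 20 → U
  i= 7: X-O =  9 → J
  i= 8: A-E = 22 → W
  i= 9: S-X = 21 → V
  i=10: V-S =  3 → D
  i=11: C-S = 10 → K
  i=12: Q-D = 13 → N
  i=13: D-J = 20 → U
  i=14: Y-P =  9 → J
  i=15: Z-D = 22 → W
  i=16: K-P = 21 → V
  i=17: E-B =  3 → D
  i=18: P-F = 10 → K
  i=19: B-O = 13 → N
  i=20: V-B = 20 → U
  i=21: P-G =  9 → J
  i=22: U-Y = 22 → W
  i=23: V-A = 21 → V
  i=24: E-B =  3 → D
  i=25: C-S = 10 → K
  i=26: C-P = 13 → N
  i=27: L-R = 20 → U
  i=28: C-T =  9 → J
  i=29: Y-C = 22 → W
  i=30: Q-V = 21 → V
  i=31: H-E =  3 → D
  i=32: E-U = 10 → K
  shifts repeat with period 7: JWVDKNU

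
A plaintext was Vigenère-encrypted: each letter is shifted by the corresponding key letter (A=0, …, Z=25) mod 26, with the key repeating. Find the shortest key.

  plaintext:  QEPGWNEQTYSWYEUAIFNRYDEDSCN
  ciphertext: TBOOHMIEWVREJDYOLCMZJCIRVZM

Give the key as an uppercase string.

DXZILZEO

  i= 0: T-Q =  3 → D
  i= 1: B-E = 23 → X
  i= 2: O-P = 25 → Z
  i= 3: O-G =  8 → I
  i= 4: H-W = 11 → L
  i= 5: M-N = 25 → Z
  i= 6: I-E =  4 → E
  i= 7: E-Q = 14 → O
  i= 8: W-T =  3 → D
  i= 9: V-Y = 23 → X
  i=10: R-S = 25 → Z
  i=11: E-W =  8 → I
  i=12: J-Y = 11 → L
  i=13: D-E = 25 → Z
  i=14: Y-U =  4 → E
  i=15: O-A = 14 → O
  i=16: L-I =  3 → D
  i=17: C-F = 23 → X
  i=18: M-N = 25 → Z
  i=19: Z-R =  8 → I
  i=20: J-Y = 11 → L
  i=21: C-D = 25 → Z
  i=22: I-E =  4 → E
  i=23: R-D = 14 → O
  i=24: V-S =  3 → D
  i=25: Z-C = 23 → X
  i=26: M-N = 25 → Z
  shifts repeat with period 8: DXZILZEO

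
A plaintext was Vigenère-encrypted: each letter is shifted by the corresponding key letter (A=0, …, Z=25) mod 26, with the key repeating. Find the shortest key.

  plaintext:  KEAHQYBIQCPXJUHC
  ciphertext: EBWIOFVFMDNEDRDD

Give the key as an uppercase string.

  i= 0: E-K = 20 → U
  i= 1: B-E = 23 → X
  i= 2: W-A = 22 → W
  i= 3: I-H =  1 → B
  i= 4: O-Q = 24 → Y
  i= 5: F-Y =  7 → H
  i= 6: V-B = 20 → U
  i= 7: F-I = 23 → X
  i= 8: M-Q = 22 → W
  i= 9: D-C =  1 → B
  i=10: N-P = 24 → Y
  i=11: E-X =  7 → H
  i=12: D-J = 20 → U
  i=13: R-U = 23 → X
  i=14: D-H = 22 → W
  i=15: D-C =  1 → B
  shifts repeat with period 6: UXWBYH

UXWBYH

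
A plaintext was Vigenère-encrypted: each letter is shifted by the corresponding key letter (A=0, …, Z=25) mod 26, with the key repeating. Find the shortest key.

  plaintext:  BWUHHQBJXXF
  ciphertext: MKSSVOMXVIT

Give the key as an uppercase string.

  i= 0: M-B = 11 → L
  i= 1: K-W = 14 → O
  i= 2: S-U = 24 → Y
  i= 3: S-H = 11 → L
  i= 4: V-H = 14 → O
  i= 5: O-Q = 24 → Y
  i= 6: M-B = 11 → L
  i= 7: X-J = 14 → O
  i= 8: V-X = 24 → Y
  i= 9: I-X = 11 → L
  i=10: T-F = 14 → O
  shifts repeat with period 3: LOY

LOY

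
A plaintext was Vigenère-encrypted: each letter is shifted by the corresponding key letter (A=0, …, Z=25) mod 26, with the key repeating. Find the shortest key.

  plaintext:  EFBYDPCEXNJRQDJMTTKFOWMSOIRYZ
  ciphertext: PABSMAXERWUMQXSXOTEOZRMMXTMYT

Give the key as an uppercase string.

LVAUJ

  i= 0: P-E = 11 → L
  i= 1: A-F = 21 → V
  i= 2: B-B =  0 → A
  i= 3: S-Y = 20 → U
  i= 4: M-D =  9 → J
  i= 5: A-P = 11 → L
  i= 6: X-C = 21 → V
  i= 7: E-E =  0 → A
  i= 8: R-X = 20 → U
  i= 9: W-N =  9 → J
  i=10: U-J = 11 → L
  i=11: M-R = 21 → V
  i=12: Q-Q =  0 → A
  i=13: X-D = 20 → U
  i=14: S-J =  9 → J
  i=15: X-M = 11 → L
  i=16: O-T = 21 → V
  i=17: T-T =  0 → A
  i=18: E-K = 20 → U
  i=19: O-F =  9 → J
  i=20: Z-O = 11 → L
  i=21: R-W = 21 → V
  i=22: M-M =  0 → A
  i=23: M-S = 20 → U
  i=24: X-O =  9 → J
  i=25: T-I = 11 → L
  i=26: M-R = 21 → V
  i=27: Y-Y =  0 → A
  i=28: T-Z = 20 → U
  shifts repeat with period 5: LVAUJ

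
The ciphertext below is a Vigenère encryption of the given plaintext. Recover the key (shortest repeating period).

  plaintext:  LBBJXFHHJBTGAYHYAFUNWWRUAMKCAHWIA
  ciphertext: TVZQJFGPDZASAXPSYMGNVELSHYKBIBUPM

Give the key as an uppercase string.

  i= 0: T-L =  8 → I
  i= 1: V-B = 20 → U
  i= 2: Z-B = 24 → Y
  i= 3: Q-J =  7 → H
  i= 4: J-X = 12 → M
  i= 5: F-F =  0 → A
  i= 6: G-H = 25 → Z
  i= 7: P-H =  8 → I
  i= 8: D-J = 20 → U
  i= 9: Z-B = 24 → Y
  i=10: A-T =  7 → H
  i=11: S-G = 12 → M
  i=12: A-A =  0 → A
  i=13: X-Y = 25 → Z
  i=14: P-H =  8 → I
  i=15: S-Y = 20 → U
  i=16: Y-A = 24 → Y
  i=17: M-F =  7 → H
  i=18: G-U = 12 → M
  i=19: N-N =  0 → A
  i=20: V-W = 25 → Z
  i=21: E-W =  8 → I
  i=22: L-R = 20 → U
  i=23: S-U = 24 → Y
  i=24: H-A =  7 → H
  i=25: Y-M = 12 → M
  i=26: K-K =  0 → A
  i=27: B-C = 25 → Z
  i=28: I-A =  8 → I
  i=29: B-H = 20 → U
  i=30: U-W = 24 → Y
  i=31: P-I =  7 → H
  i=32: M-A = 12 → M
  shifts repeat with period 7: IUYHMAZ

IUYHMAZ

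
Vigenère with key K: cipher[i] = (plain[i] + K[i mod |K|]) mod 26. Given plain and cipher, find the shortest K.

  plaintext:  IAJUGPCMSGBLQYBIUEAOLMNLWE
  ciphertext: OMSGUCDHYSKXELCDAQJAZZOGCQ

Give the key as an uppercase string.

GMJMONBV

  i= 0: O-I =  6 → G
  i= 1: M-A = 12 → M
  i= 2: S-J =  9 → J
  i= 3: G-U = 12 → M
  i= 4: U-G = 14 → O
  i= 5: C-P = 13 → N
  i= 6: D-C =  1 → B
  i= 7: H-M = 21 → V
  i= 8: Y-S =  6 → G
  i= 9: S-G = 12 → M
  i=10: K-B =  9 → J
  i=11: X-L = 12 → M
  i=12: E-Q = 14 → O
  i=13: L-Y = 13 → N
  i=14: C-B =  1 → B
  i=15: D-I = 21 → V
  i=16: A-U =  6 → G
  i=17: Q-E = 12 → M
  i=18: J-A =  9 → J
  i=19: A-O = 12 → M
  i=20: Z-L = 14 → O
  i=21: Z-M = 13 → N
  i=22: O-N =  1 → B
  i=23: G-L = 21 → V
  i=24: C-W =  6 → G
  i=25: Q-E = 12 → M
  shifts repeat with period 8: GMJMONBV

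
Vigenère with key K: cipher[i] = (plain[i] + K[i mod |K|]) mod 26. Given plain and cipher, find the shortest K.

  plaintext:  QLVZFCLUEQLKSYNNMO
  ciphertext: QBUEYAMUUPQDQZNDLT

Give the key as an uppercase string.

AQZFTYB

  i= 0: Q-Q =  0 → A
  i= 1: B-L = 16 → Q
  i= 2: U-V = 25 → Z
  i= 3: E-Z =  5 → F
  i= 4: Y-F = 19 → T
  i= 5: A-C = 24 → Y
  i= 6: M-L =  1 → B
  i= 7: U-U =  0 → A
  i= 8: U-E = 16 → Q
  i= 9: P-Q = 25 → Z
  i=10: Q-L =  5 → F
  i=11: D-K = 19 → T
  i=12: Q-S = 24 → Y
  i=13: Z-Y =  1 → B
  i=14: N-N =  0 → A
  i=15: D-N = 16 → Q
  i=16: L-M = 25 → Z
  i=17: T-O =  5 → F
  shifts repeat with period 7: AQZFTYB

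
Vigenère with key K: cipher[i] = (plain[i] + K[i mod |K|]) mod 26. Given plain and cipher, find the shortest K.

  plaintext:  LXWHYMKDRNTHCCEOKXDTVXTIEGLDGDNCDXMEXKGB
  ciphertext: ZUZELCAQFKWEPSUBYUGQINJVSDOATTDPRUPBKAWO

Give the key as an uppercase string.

OXDXNQQN

  i= 0: Z-L = 14 → O
  i= 1: U-X = 23 → X
  i= 2: Z-W =  3 → D
  i= 3: E-H = 23 → X
  i= 4: L-Y = 13 → N
  i= 5: C-M = 16 → Q
  i= 6: A-K = 16 → Q
  i= 7: Q-D = 13 → N
  i= 8: F-R = 14 → O
  i= 9: K-N = 23 → X
  i=10: W-T =  3 → D
  i=11: E-H = 23 → X
  i=12: P-C = 13 → N
  i=13: S-C = 16 → Q
  i=14: U-E = 16 → Q
  i=15: B-O = 13 → N
  i=16: Y-K = 14 → O
  i=17: U-X = 23 → X
  i=18: G-D =  3 → D
  i=19: Q-T = 23 → X
  i=20: I-V = 13 → N
  i=21: N-X = 16 → Q
  i=22: J-T = 16 → Q
  i=23: V-I = 13 → N
  i=24: S-E = 14 → O
  i=25: D-G = 23 → X
  i=26: O-L =  3 → D
  i=27: A-D = 23 → X
  i=28: T-G = 13 → N
  i=29: T-D = 16 → Q
  i=30: D-N = 16 → Q
  i=31: P-C = 13 → N
  i=32: R-D = 14 → O
  i=33: U-X = 23 → X
  i=34: P-M =  3 → D
  i=35: B-E = 23 → X
  i=36: K-X = 13 → N
  i=37: A-K = 16 → Q
  i=38: W-G = 16 → Q
  i=39: O-B = 13 → N
  shifts repeat with period 8: OXDXNQQN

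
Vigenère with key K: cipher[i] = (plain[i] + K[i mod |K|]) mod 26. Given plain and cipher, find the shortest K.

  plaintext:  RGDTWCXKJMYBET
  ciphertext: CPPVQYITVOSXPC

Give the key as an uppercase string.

  i= 0: C-R = 11 → L
  i= 1: P-G =  9 → J
  i= 2: P-D = 12 → M
  i= 3: V-T =  2 → C
  i= 4: Q-W = 20 → U
  i= 5: Y-C = 22 → W
  i= 6: I-X = 11 → L
  i= 7: T-K =  9 → J
  i= 8: V-J = 12 → M
  i= 9: O-M =  2 → C
  i=10: S-Y = 20 → U
  i=11: X-B = 22 → W
  i=12: P-E = 11 → L
  i=13: C-T =  9 → J
  shifts repeat with period 6: LJMCUW

LJMCUW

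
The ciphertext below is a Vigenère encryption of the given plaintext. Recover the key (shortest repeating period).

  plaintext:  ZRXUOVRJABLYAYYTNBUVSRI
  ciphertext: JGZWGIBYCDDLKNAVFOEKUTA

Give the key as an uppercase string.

KPCCSN

  i= 0: J-Z = 10 → K
  i= 1: G-R = 15 → P
  i= 2: Z-X =  2 → C
  i= 3: W-U =  2 → C
  i= 4: G-O = 18 → S
  i= 5: I-V = 13 → N
  i= 6: B-R = 10 → K
  i= 7: Y-J = 15 → P
  i= 8: C-A =  2 → C
  i= 9: D-B =  2 → C
  i=10: D-L = 18 → S
  i=11: L-Y = 13 → N
  i=12: K-A = 10 → K
  i=13: N-Y = 15 → P
  i=14: A-Y =  2 → C
  i=15: V-T =  2 → C
  i=16: F-N = 18 → S
  i=17: O-B = 13 → N
  i=18: E-U = 10 → K
  i=19: K-V = 15 → P
  i=20: U-S =  2 → C
  i=21: T-R =  2 → C
  i=22: A-I = 18 → S
  shifts repeat with period 6: KPCCSN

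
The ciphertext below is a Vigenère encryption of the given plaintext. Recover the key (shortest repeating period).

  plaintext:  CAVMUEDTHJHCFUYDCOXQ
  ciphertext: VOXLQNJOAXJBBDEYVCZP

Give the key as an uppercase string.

  i= 0: V-C = 19 → T
  i= 1: O-A = 14 → O
  i= 2: X-V =  2 → C
  i= 3: L-M = 25 → Z
  i= 4: Q-U = 22 → W
  i= 5: N-E =  9 → J
  i= 6: J-D =  6 → G
  i= 7: O-T = 21 → V
  i= 8: A-H = 19 → T
  i= 9: X-J = 14 → O
  i=10: J-H =  2 → C
  i=11: B-C = 25 → Z
  i=12: B-F = 22 → W
  i=13: D-U =  9 → J
  i=14: E-Y =  6 → G
  i=15: Y-D = 21 → V
  i=16: V-C = 19 → T
  i=17: C-O = 14 → O
  i=18: Z-X =  2 → C
  i=19: P-Q = 25 → Z
  shifts repeat with period 8: TOCZWJGV

TOCZWJGV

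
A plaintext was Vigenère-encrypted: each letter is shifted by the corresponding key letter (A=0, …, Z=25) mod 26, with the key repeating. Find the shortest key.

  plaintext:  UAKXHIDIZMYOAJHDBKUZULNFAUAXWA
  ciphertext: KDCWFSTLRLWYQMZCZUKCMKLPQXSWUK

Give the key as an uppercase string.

  i= 0: K-U = 16 → Q
  i= 1: D-A =  3 → D
  i= 2: C-K = 18 → S
  i= 3: W-X = 25 → Z
  i= 4: F-H = 24 → Y
  i= 5: S-I = 10 → K
  i= 6: T-D = 16 → Q
  i= 7: L-I =  3 → D
  i= 8: R-Z = 18 → S
  i= 9: L-M = 25 → Z
  i=10: W-Y = 24 → Y
  i=11: Y-O = 10 → K
  i=12: Q-A = 16 → Q
  i=13: M-J =  3 → D
  i=14: Z-H = 18 → S
  i=15: C-D = 25 → Z
  i=16: Z-B = 24 → Y
  i=17: U-K = 10 → K
  i=18: K-U = 16 → Q
  i=19: C-Z =  3 → D
  i=20: M-U = 18 → S
  i=21: K-L = 25 → Z
  i=22: L-N = 24 → Y
  i=23: P-F = 10 → K
  i=24: Q-A = 16 → Q
  i=25: X-U =  3 → D
  i=26: S-A = 18 → S
  i=27: W-X = 25 → Z
  i=28: U-W = 24 → Y
  i=29: K-A = 10 → K
  shifts repeat with period 6: QDSZYK

QDSZYK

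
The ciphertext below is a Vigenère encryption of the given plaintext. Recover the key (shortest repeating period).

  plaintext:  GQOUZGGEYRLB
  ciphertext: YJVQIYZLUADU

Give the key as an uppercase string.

STHWJ

  i= 0: Y-G = 18 → S
  i= 1: J-Q = 19 → T
  i= 2: V-O =  7 → H
  i= 3: Q-U = 22 → W
  i= 4: I-Z =  9 → J
  i= 5: Y-G = 18 → S
  i= 6: Z-G = 19 → T
  i= 7: L-E =  7 → H
  i= 8: U-Y = 22 → W
  i= 9: A-R =  9 → J
  i=10: D-L = 18 → S
  i=11: U-B = 19 → T
  shifts repeat with period 5: STHWJ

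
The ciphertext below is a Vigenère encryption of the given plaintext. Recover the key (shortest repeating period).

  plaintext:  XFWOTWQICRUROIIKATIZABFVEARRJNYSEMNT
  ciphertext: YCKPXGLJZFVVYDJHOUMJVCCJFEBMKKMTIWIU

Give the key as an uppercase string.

BXOBEKV

  i= 0: Y-X =  1 → B
  i= 1: C-F = 23 → X
  i= 2: K-W = 14 → O
  i= 3: P-O =  1 → B
  i= 4: X-T =  4 → E
  i= 5: G-W = 10 → K
  i= 6: L-Q = 21 → V
  i= 7: J-I =  1 → B
  i= 8: Z-C = 23 → X
  i= 9: F-R = 14 → O
  i=10: V-U =  1 → B
  i=11: V-R =  4 → E
  i=12: Y-O = 10 → K
  i=13: D-I = 21 → V
  i=14: J-I =  1 → B
  i=15: H-K = 23 → X
  i=16: O-A = 14 → O
  i=17: U-T =  1 → B
  i=18: M-I =  4 → E
  i=19: J-Z = 10 → K
  i=20: V-A = 21 → V
  i=21: C-B =  1 → B
  i=22: C-F = 23 → X
  i=23: J-V = 14 → O
  i=24: F-E =  1 → B
  i=25: E-A =  4 → E
  i=26: B-R = 10 → K
  i=27: M-R = 21 → V
  i=28: K-J =  1 → B
  i=29: K-N = 23 → X
  i=30: M-Y = 14 → O
  i=31: T-S =  1 → B
  i=32: I-E =  4 → E
  i=33: W-M = 10 → K
  i=34: I-N = 21 → V
  i=35: U-T =  1 → B
  shifts repeat with period 7: BXOBEKV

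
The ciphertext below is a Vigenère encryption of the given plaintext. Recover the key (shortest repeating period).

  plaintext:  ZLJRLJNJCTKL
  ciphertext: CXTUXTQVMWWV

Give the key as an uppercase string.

  i= 0: C-Z =  3 → D
  i= 1: X-L = 12 → M
  i= 2: T-J = 10 → K
  i= 3: U-R =  3 → D
  i= 4: X-L = 12 → M
  i= 5: T-J = 10 → K
  i= 6: Q-N =  3 → D
  i= 7: V-J = 12 → M
  i= 8: M-C = 10 → K
  i= 9: W-T =  3 → D
  i=10: W-K = 12 → M
  i=11: V-L = 10 → K
  shifts repeat with period 3: DMK

DMK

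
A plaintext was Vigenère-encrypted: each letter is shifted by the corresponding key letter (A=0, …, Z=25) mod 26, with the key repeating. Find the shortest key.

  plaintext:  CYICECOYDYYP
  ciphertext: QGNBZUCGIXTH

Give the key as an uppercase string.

  i= 0: Q-C = 14 → O
  i= 1: G-Y =  8 → I
  i= 2: N-I =  5 → F
  i= 3: B-C = 25 → Z
  i= 4: Z-E = 21 → V
  i= 5: U-C = 18 → S
  i= 6: C-O = 14 → O
  i= 7: G-Y =  8 → I
  i= 8: I-D =  5 → F
  i= 9: X-Y = 25 → Z
  i=10: T-Y = 21 → V
  i=11: H-P = 18 → S
  shifts repeat with period 6: OIFZVS

OIFZVS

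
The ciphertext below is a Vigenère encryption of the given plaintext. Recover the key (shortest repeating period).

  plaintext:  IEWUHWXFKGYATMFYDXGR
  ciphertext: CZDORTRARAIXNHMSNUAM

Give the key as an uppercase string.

  i= 0: C-I = 20 → U
  i= 1: Z-E = 21 → V
  i= 2: D-W =  7 → H
  i= 3: O-U = 20 → U
  i= 4: R-H = 10 → K
  i= 5: T-W = 23 → X
  i= 6: R-X = 20 → U
  i= 7: A-F = 21 → V
  i= 8: R-K =  7 → H
  i= 9: A-G = 20 → U
  i=10: I-Y = 10 → K
  i=11: X-A = 23 → X
  i=12: N-T = 20 → U
  i=13: H-M = 21 → V
  i=14: M-F =  7 → H
  i=15: S-Y = 20 → U
  i=16: N-D = 10 → K
  i=17: U-X = 23 → X
  i=18: A-G = 20 → U
  i=19: M-R = 21 → V
  shifts repeat with period 6: UVHUKX

UVHUKX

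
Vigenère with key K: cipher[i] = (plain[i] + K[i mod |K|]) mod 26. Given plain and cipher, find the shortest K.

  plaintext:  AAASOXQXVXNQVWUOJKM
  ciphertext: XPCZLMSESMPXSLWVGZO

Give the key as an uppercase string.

  i= 0: X-A = 23 → X
  i= 1: P-A = 15 → P
  i= 2: C-A =  2 → C
  i= 3: Z-S =  7 → H
  i= 4: L-O = 23 → X
  i= 5: M-X = 15 → P
  i= 6: S-Q =  2 → C
  i= 7: E-X =  7 → H
  i= 8: S-V = 23 → X
  i= 9: M-X = 15 → P
  i=10: P-N =  2 → C
  i=11: X-Q =  7 → H
  i=12: S-V = 23 → X
  i=13: L-W = 15 → P
  i=14: W-U =  2 → C
  i=15: V-O =  7 → H
  i=16: G-J = 23 → X
  i=17: Z-K = 15 → P
  i=18: O-M =  2 → C
  shifts repeat with period 4: XPCH

XPCH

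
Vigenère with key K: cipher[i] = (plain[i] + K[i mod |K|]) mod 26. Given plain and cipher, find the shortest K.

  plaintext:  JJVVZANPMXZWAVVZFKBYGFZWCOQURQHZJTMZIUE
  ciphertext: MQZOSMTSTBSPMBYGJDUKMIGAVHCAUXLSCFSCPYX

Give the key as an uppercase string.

  i= 0: M-J =  3 → D
  i= 1: Q-J =  7 → H
  i= 2: Z-V =  4 → E
  i= 3: O-V = 19 → T
  i= 4: S-Z = 19 → T
  i= 5: M-A = 12 → M
  i= 6: T-N =  6 → G
  i= 7: S-P =  3 → D
  i= 8: T-M =  7 → H
  i= 9: B-X =  4 → E
  i=10: S-Z = 19 → T
  i=11: P-W = 19 → T
  i=12: M-A = 12 → M
  i=13: B-V =  6 → G
  i=14: Y-V =  3 → D
  i=15: G-Z =  7 → H
  i=16: J-F =  4 → E
  i=17: D-K = 19 → T
  i=18: U-B = 19 → T
  i=19: K-Y = 12 → M
  i=20: M-G =  6 → G
  i=21: I-F =  3 → D
  i=22: G-Z =  7 → H
  i=23: A-W =  4 → E
  i=24: V-C = 19 → T
  i=25: H-O = 19 → T
  i=26: C-Q = 12 → M
  i=27: A-U =  6 → G
  i=28: U-R =  3 → D
  i=29: X-Q =  7 → H
  i=30: L-H =  4 → E
  i=31: S-Z = 19 → T
  i=32: C-J = 19 → T
  i=33: F-T = 12 → M
  i=34: S-M =  6 → G
  i=35: C-Z =  3 → D
  i=36: P-I =  7 → H
  i=37: Y-U =  4 → E
  i=38: X-E = 19 → T
  shifts repeat with period 7: DHETTMG

DHETTMG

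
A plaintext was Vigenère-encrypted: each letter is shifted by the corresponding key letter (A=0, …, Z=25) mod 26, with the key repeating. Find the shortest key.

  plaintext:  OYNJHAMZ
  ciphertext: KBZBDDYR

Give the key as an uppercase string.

  i= 0: K-O = 22 → W
  i= 1: B-Y =  3 → D
  i= 2: Z-N = 12 → M
  i= 3: B-J = 18 → S
  i= 4: D-H = 22 → W
  i= 5: D-A =  3 → D
  i= 6: Y-M = 12 → M
  i= 7: R-Z = 18 → S
  shifts repeat with period 4: WDMS

WDMS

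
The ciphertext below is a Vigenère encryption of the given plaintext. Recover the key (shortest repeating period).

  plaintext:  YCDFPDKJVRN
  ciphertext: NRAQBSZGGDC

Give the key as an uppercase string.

  i= 0: N-Y = 15 → P
  i= 1: R-C = 15 → P
  i= 2: A-D = 23 → X
  i= 3: Q-F = 11 → L
  i= 4: B-P = 12 → M
  i= 5: S-D = 15 → P
  i= 6: Z-K = 15 → P
  i= 7: G-J = 23 → X
  i= 8: G-V = 11 → L
  i= 9: D-R = 12 → M
  i=10: C-N = 15 → P
  shifts repeat with period 5: PPXLM

PPXLM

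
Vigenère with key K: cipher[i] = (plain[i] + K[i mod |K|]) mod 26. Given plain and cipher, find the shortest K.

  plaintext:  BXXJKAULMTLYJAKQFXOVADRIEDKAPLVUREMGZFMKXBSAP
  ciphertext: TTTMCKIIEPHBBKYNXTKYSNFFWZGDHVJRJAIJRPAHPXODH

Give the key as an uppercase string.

  i= 0: T-B = 18 → S
  i= 1: T-X = 22 → W
  i= 2: T-X = 22 → W
  i= 3: M-J =  3 → D
  i= 4: C-K = 18 → S
  i= 5: K-A = 10 → K
  i= 6: I-U = 14 → O
  i= 7: I-L = 23 → X
  i= 8: E-M = 18 → S
  i= 9: P-T = 22 → W
  i=10: H-L = 22 → W
  i=11: B-Y =  3 → D
  i=12: B-J = 18 → S
  i=13: K-A = 10 → K
  i=14: Y-K = 14 → O
  i=15: N-Q = 23 → X
  i=16: X-F = 18 → S
  i=17: T-X = 22 → W
  i=18: K-O = 22 → W
  i=19: Y-V =  3 → D
  i=20: S-A = 18 → S
  i=21: N-D = 10 → K
  i=22: F-R = 14 → O
  i=23: F-I = 23 → X
  i=24: W-E = 18 → S
  i=25: Z-D = 22 → W
  i=26: G-K = 22 → W
  i=27: D-A =  3 → D
  i=28: H-P = 18 → S
  i=29: V-L = 10 → K
  i=30: J-V = 14 → O
  i=31: R-U = 23 → X
  i=32: J-R = 18 → S
  i=33: A-E = 22 → W
  i=34: I-M = 22 → W
  i=35: J-G =  3 → D
  i=36: R-Z = 18 → S
  i=37: P-F = 10 → K
  i=38: A-M = 14 → O
  i=39: H-K = 23 → X
  i=40: P-X = 18 → S
  i=41: X-B = 22 → W
  i=42: O-S = 22 → W
  i=43: D-A =  3 → D
  i=44: H-P = 18 → S
  shifts repeat with period 8: SWWDSKOX

SWWDSKOX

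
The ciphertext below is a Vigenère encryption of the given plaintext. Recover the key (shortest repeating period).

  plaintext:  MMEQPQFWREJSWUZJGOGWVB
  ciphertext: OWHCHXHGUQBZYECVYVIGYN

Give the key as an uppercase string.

CKDMSH

  i= 0: O-M =  2 → C
  i= 1: W-M = 10 → K
  i= 2: H-E =  3 → D
  i= 3: C-Q = 12 → M
  i= 4: H-P = 18 → S
  i= 5: X-Q =  7 → H
  i= 6: H-F =  2 → C
  i= 7: G-W = 10 → K
  i= 8: U-R =  3 → D
  i= 9: Q-E = 12 → M
  i=10: B-J = 18 → S
  i=11: Z-S =  7 → H
  i=12: Y-W =  2 → C
  i=13: E-U = 10 → K
  i=14: C-Z =  3 → D
  i=15: V-J = 12 → M
  i=16: Y-G = 18 → S
  i=17: V-O =  7 → H
  i=18: I-G =  2 → C
  i=19: G-W = 10 → K
  i=20: Y-V =  3 → D
  i=21: N-B = 12 → M
  shifts repeat with period 6: CKDMSH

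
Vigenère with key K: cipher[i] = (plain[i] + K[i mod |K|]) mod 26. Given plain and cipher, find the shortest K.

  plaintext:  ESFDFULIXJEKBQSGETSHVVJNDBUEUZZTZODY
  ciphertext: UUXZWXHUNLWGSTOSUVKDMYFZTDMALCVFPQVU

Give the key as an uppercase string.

QCSWRDWM

  i= 0: U-E = 16 → Q
  i= 1: U-S =  2 → C
  i= 2: X-F = 18 → S
  i= 3: Z-D = 22 → W
  i= 4: W-F = 17 → R
  i= 5: X-U =  3 → D
  i= 6: H-L = 22 → W
  i= 7: U-I = 12 → M
  i= 8: N-X = 16 → Q
  i= 9: L-J =  2 → C
  i=10: W-E = 18 → S
  i=11: G-K = 22 → W
  i=12: S-B = 17 → R
  i=13: T-Q =  3 → D
  i=14: O-S = 22 → W
  i=15: S-G = 12 → M
  i=16: U-E = 16 → Q
  i=17: V-T =  2 → C
  i=18: K-S = 18 → S
  i=19: D-H = 22 → W
  i=20: M-V = 17 → R
  i=21: Y-V =  3 → D
  i=22: F-J = 22 → W
  i=23: Z-N = 12 → M
  i=24: T-D = 16 → Q
  i=25: D-B =  2 → C
  i=26: M-U = 18 → S
  i=27: A-E = 22 → W
  i=28: L-U = 17 → R
  i=29: C-Z =  3 → D
  i=30: V-Z = 22 → W
  i=31: F-T = 12 → M
  i=32: P-Z = 16 → Q
  i=33: Q-O =  2 → C
  i=34: V-D = 18 → S
  i=35: U-Y = 22 → W
  shifts repeat with period 8: QCSWRDWM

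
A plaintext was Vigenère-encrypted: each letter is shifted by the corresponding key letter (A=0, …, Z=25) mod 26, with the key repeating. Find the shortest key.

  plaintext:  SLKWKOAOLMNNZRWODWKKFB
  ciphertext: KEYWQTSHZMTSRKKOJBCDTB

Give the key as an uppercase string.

STOAGF

  i= 0: K-S = 18 → S
  i= 1: E-L = 19 → T
  i= 2: Y-K = 14 → O
  i= 3: W-W =  0 → A
  i= 4: Q-K =  6 → G
  i= 5: T-O =  5 → F
  i= 6: S-A = 18 → S
  i= 7: H-O = 19 → T
  i= 8: Z-L = 14 → O
  i= 9: M-M =  0 → A
  i=10: T-N =  6 → G
  i=11: S-N =  5 → F
  i=12: R-Z = 18 → S
  i=13: K-R = 19 → T
  i=14: K-W = 14 → O
  i=15: O-O =  0 → A
  i=16: J-D =  6 → G
  i=17: B-W =  5 → F
  i=18: C-K = 18 → S
  i=19: D-K = 19 → T
  i=20: T-F = 14 → O
  i=21: B-B =  0 → A
  shifts repeat with period 6: STOAGF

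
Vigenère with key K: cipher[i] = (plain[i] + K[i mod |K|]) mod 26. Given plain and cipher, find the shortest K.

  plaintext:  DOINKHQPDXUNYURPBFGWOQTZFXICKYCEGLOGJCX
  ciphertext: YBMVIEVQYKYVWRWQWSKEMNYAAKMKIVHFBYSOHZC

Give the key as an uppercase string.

  i= 0: Y-D = 21 → V
  i= 1: B-O = 13 → N
  i= 2: M-I =  4 → E
  i= 3: V-N =  8 → I
  i= 4: I-K = 24 → Y
  i= 5: E-H = 23 → X
  i= 6: V-Q =  5 → F
  i= 7: Q-P =  1 → B
  i= 8: Y-D = 21 → V
  i= 9: K-X = 13 → N
  i=10: Y-U =  4 → E
  i=11: V-N =  8 → I
  i=12: W-Y = 24 → Y
  i=13: R-U = 23 → X
  i=14: W-R =  5 → F
  i=15: Q-P =  1 → B
  i=16: W-B = 21 → V
  i=17: S-F = 13 → N
  i=18: K-G =  4 → E
  i=19: E-W =  8 → I
  i=20: M-O = 24 → Y
  i=21: N-Q = 23 → X
  i=22: Y-T =  5 → F
  i=23: A-Z =  1 → B
  i=24: A-F = 21 → V
  i=25: K-X = 13 → N
  i=26: M-I =  4 → E
  i=27: K-C =  8 → I
  i=28: I-K = 24 → Y
  i=29: V-Y = 23 → X
  i=30: H-C =  5 → F
  i=31: F-E =  1 → B
  i=32: B-G = 21 → V
  i=33: Y-L = 13 → N
  i=34: S-O =  4 → E
  i=35: O-G =  8 → I
  i=36: H-J = 24 → Y
  i=37: Z-C = 23 → X
  i=38: C-X =  5 → F
  shifts repeat with period 8: VNEIYXFB

VNEIYXFB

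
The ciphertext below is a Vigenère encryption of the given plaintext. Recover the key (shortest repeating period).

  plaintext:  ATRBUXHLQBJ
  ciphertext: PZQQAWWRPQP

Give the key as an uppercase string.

PGZ

  i= 0: P-A = 15 → P
  i= 1: Z-T =  6 → G
  i= 2: Q-R = 25 → Z
  i= 3: Q-B = 15 → P
  i= 4: A-U =  6 → G
  i= 5: W-X = 25 → Z
  i= 6: W-H = 15 → P
  i= 7: R-L =  6 → G
  i= 8: P-Q = 25 → Z
  i= 9: Q-B = 15 → P
  i=10: P-J =  6 → G
  shifts repeat with period 3: PGZ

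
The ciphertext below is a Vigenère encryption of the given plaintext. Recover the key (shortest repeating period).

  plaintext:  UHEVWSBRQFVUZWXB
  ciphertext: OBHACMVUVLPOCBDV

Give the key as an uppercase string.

UUDFG

  i= 0: O-U = 20 → U
  i= 1: B-H = 20 → U
  i= 2: H-E =  3 → D
  i= 3: A-V =  5 → F
  i= 4: C-W =  6 → G
  i= 5: M-S = 20 → U
  i= 6: V-B = 20 → U
  i= 7: U-R =  3 → D
  i= 8: V-Q =  5 → F
  i= 9: L-F =  6 → G
  i=10: P-V = 20 → U
  i=11: O-U = 20 → U
  i=12: C-Z =  3 → D
  i=13: B-W =  5 → F
  i=14: D-X =  6 → G
  i=15: V-B = 20 → U
  shifts repeat with period 5: UUDFG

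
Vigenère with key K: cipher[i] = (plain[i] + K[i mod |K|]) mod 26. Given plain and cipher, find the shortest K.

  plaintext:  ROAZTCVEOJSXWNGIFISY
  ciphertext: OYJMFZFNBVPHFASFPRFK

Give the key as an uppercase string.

XKJNM

  i= 0: O-R = 23 → X
  i= 1: Y-O = 10 → K
  i= 2: J-A =  9 → J
  i= 3: M-Z = 13 → N
  i= 4: F-T = 12 → M
  i= 5: Z-C = 23 → X
  i= 6: F-V = 10 → K
  i= 7: N-E =  9 → J
  i= 8: B-O = 13 → N
  i= 9: V-J = 12 → M
  i=10: P-S = 23 → X
  i=11: H-X = 10 → K
  i=12: F-W =  9 → J
  i=13: A-N = 13 → N
  i=14: S-G = 12 → M
  i=15: F-I = 23 → X
  i=16: P-F = 10 → K
  i=17: R-I =  9 → J
  i=18: F-S = 13 → N
  i=19: K-Y = 12 → M
  shifts repeat with period 5: XKJNM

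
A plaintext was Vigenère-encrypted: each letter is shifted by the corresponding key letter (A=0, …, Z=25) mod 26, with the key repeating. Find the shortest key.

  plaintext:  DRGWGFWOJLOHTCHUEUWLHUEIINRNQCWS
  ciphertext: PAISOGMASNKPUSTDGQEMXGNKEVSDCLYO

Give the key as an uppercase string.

MJCWIBQ

  i= 0: P-D = 12 → M
  i= 1: A-R =  9 → J
  i= 2: I-G =  2 → C
  i= 3: S-W = 22 → W
  i= 4: O-G =  8 → I
  i= 5: G-F =  1 → B
  i= 6: M-W = 16 → Q
  i= 7: A-O = 12 → M
  i= 8: S-J =  9 → J
  i= 9: N-L =  2 → C
  i=10: K-O = 22 → W
  i=11: P-H =  8 → I
  i=12: U-T =  1 → B
  i=13: S-C = 16 → Q
  i=14: T-H = 12 → M
  i=15: D-U =  9 → J
  i=16: G-E =  2 → C
  i=17: Q-U = 22 → W
  i=18: E-W =  8 → I
  i=19: M-L =  1 → B
  i=20: X-H = 16 → Q
  i=21: G-U = 12 → M
  i=22: N-E =  9 → J
  i=23: K-I =  2 → C
  i=24: E-I = 22 → W
  i=25: V-N =  8 → I
  i=26: S-R =  1 → B
  i=27: D-N = 16 → Q
  i=28: C-Q = 12 → M
  i=29: L-C =  9 → J
  i=30: Y-W =  2 → C
  i=31: O-S = 22 → W
  shifts repeat with period 7: MJCWIBQ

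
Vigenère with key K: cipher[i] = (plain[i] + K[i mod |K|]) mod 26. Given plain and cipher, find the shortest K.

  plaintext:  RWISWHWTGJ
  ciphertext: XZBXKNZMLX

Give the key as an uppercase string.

GDTFO

  i= 0: X-R =  6 → G
  i= 1: Z-W =  3 → D
  i= 2: B-I = 19 → T
  i= 3: X-S =  5 → F
  i= 4: K-W = 14 → O
  i= 5: N-H =  6 → G
  i= 6: Z-W =  3 → D
  i= 7: M-T = 19 → T
  i= 8: L-G =  5 → F
  i= 9: X-J = 14 → O
  shifts repeat with period 5: GDTFO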